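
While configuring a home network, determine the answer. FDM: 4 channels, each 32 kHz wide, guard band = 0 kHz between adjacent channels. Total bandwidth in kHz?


Given: 4 channels, 32 kHz each, guard = 0 kHz
Channel bandwidth = 4 * 32 = 128 kHz
Guard bands = 3 gaps * 0 kHz = 0 kHz
Total = 128 + 0 = 128 kHz

128


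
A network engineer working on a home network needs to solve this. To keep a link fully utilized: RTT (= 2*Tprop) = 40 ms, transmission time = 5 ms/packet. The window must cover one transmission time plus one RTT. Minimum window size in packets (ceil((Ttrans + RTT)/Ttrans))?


Given: Ttrans = 5 ms, RTT = 40 ms (= 2 * Tprop, Tprop = 20 ms)
Time until first ACK returns = Ttrans + RTT = 5 + 40 = 45 ms
Need W * Ttrans >= Ttrans + RTT  ->  W >= (Ttrans + RTT) / Ttrans
(Ttrans + RTT) / Ttrans = 45 / 5 = 9
W_min = ceil(9) = 9

9


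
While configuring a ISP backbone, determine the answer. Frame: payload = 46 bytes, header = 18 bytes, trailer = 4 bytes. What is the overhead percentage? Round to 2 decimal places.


Given: payload = 46 B, header = 18 B, trailer = 4 B
Overhead bytes = header + trailer = 18 + 4 = 22
Total frame = payload + overhead = 46 + 22 = 68
Overhead % = 22 / 68 * 100 = 32.3529% -> 32.35% (2 dp)

32.35


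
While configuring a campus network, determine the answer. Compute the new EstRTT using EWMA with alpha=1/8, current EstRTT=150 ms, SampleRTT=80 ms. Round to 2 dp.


Given: EstRTT = 150 ms, SampleRTT = 80 ms, alpha = 1/8
New EstRTT = (1 - alpha) * EstRTT + alpha * SampleRTT
(7/8) * 150 = 131.25
(1/8) * 80 = 10
New EstRTT = 131.25 + 10 = 141.25 ms -> 141.25 ms (2 dp)

141.25


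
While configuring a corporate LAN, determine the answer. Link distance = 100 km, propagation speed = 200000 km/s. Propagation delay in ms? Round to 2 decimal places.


Given: distance = 100 km, speed = 200000 km/s
Delay = distance / speed = 100 / 200000 seconds
Delay in ms = 100 * 1000 / 200000
Delay = 0.5000 ms
Rounded to 2 dp = 0.50 ms

0.50


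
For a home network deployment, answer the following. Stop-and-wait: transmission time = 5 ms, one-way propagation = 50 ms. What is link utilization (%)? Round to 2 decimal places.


Given: Ttrans = 5 ms, Tprop = 50 ms
RTT = 2 * Tprop = 2 * 50 = 100 ms
U = Ttrans / (Ttrans + RTT)
U = 5 / (5 + 100)
U = 5 / 105 = 0.047619
U% = 4.76%

4.76


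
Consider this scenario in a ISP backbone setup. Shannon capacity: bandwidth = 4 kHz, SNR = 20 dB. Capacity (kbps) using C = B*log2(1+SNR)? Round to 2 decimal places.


Given: B = 4 kHz, SNR = 20 dB
SNR linear = 10^(20/10) = 100
1 + SNR = 101
log2(101) = 6.6582114828
C = 4 * 1000 * 6.6582114828 = 26632.8459 bps
C = 26.632846 kbps -> 26.63 kbps (2 dp)

26.63


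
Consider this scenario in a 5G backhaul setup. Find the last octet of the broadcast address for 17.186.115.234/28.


Given: IP = 17.186.115.234, prefix = /28
Host bits = 32 - 28 = 4
Network last octet = 234 AND mask = 224
Host part size = 2^4 - 1 = 15
Broadcast last octet = 224 OR 15 = 239

239


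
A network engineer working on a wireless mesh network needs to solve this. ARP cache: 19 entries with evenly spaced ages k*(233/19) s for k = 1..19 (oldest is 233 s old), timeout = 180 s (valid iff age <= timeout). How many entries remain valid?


Ages are k * 233/19 s for k = 1..19 (spacing = 12.2632 s).
Entry k is valid iff k * 233/19 <= 180 iff k <= 19 * 180 / 233 = 14.6781
n_valid = floor(14.6781) = 14
(n_stale = 19 - 14 = 5)

14


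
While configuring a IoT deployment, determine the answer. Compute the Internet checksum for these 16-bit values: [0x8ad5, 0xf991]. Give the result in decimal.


Given words: [0x8ad5, 0xf991]
Step 1: Sum all words
Raw sum = 35541 + 63889 = 99430
Step 2: Fold carry: (33894 + 1) = 33895
One's complement = ~33895 & 0xFFFF = 31640

31640


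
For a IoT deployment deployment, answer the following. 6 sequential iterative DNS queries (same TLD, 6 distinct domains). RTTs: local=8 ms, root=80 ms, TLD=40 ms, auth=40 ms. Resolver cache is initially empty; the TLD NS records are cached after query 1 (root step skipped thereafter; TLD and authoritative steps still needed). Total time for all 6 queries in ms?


Lookup 1 (cold cache): local + root + TLD + auth = 8 + 80 + 40 + 40 = 168 ms
Lookups 2..6 (TLD NS cached -> skip root; new domain -> still ask TLD and auth): local + TLD + auth = 8 + 40 + 40 = 88 ms each
Remaining 5 lookups: 5 * 88 = 440 ms
Total = 168 + 440 = 608 ms

608


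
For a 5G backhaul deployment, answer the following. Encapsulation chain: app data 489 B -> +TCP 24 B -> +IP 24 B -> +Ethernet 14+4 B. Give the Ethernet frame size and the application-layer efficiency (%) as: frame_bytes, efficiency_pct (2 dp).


TCP segment = 489 + 24 = 513 B
IP packet = 513 + 24 = 537 B
Ethernet frame = 537 + 14 + 4 = 555 B
Efficiency = app / frame = 489 / 555 = 0.881081 = 88.1081% -> 88.11% (2 dp)

555, 88.11


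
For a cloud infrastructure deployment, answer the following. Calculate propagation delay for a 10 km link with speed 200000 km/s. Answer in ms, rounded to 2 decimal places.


Given: distance = 10 km, speed = 200000 km/s
Delay = distance / speed = 10 / 200000 seconds
Delay in ms = 10 * 1000 / 200000
Delay = 0.0500 ms
Rounded to 2 dp = 0.05 ms

0.05


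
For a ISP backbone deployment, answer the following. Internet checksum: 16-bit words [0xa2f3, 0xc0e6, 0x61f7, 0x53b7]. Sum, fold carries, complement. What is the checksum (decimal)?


Given words: [0xa2f3, 0xc0e6, 0x61f7, 0x53b7]
Step 1: Sum all words
Raw sum = 41715 + 49382 + 25079 + 21431 = 137607
Step 2: Fold carry: (6535 + 2) = 6537
One's complement = ~6537 & 0xFFFF = 58998

58998


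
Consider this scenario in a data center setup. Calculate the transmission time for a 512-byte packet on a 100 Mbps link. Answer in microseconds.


Given: packet = 512 bytes, bandwidth = 100 Mbps
Packet in bits = 512 * 8 = 4096 bits
Bandwidth = 100 * 10^6 = 100000000 bps
Time = 4096 / 100000000 seconds
Time in us = 4096 * 10^6 / 100000000 = 40.96

40.96


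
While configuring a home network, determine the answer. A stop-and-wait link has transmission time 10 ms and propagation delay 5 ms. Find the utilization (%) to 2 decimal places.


Given: Ttrans = 10 ms, Tprop = 5 ms
RTT = 2 * Tprop = 2 * 5 = 10 ms
U = Ttrans / (Ttrans + RTT)
U = 10 / (10 + 10)
U = 10 / 20 = 0.5
U% = 50.00%

50.00


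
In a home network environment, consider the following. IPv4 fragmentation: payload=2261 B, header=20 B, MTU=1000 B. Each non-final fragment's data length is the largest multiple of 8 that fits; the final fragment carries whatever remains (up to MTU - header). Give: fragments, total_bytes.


Max data per non-final fragment = floor((MTU - header)/8)*8 = floor((1000 - 20)/8)*8 = floor(980/8)*8 = 976 B
Final fragment needs no 8-byte alignment: it can carry up to MTU - header = 980 B
Non-final fragments needed = ceil((payload - 980) / 976) = ceil(1281/976) = ceil(1.3125) = 2
Number of fragments = 2 + 1 = 3
Fragment sizes (data): 2 * 976 B + 309 B (last, 309 <= 980 OK)
Total bytes sent = payload + n_frags * header = 2261 + 3*20 = 2261 + 60 = 2321 B

3, 2321


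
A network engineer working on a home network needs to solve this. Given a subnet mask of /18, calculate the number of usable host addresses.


Given: subnet mask /18
Host bits = 32 - 18 = 14
Total addresses = 2^14 = 16384
Usable hosts = 16384 - 2 (network + broadcast) = 16382

16382


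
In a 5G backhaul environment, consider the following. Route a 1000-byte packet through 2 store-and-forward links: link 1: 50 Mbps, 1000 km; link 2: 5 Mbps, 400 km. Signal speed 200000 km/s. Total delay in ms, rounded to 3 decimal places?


Packet = 1000 bytes = 8000 bits. Store-and-forward: sum (t_trans + t_prop) per link.
Link 1: t_trans = 8000/(50*10^6) s = 0.1600 ms; t_prop = 1000/200000 s = 5.0000 ms; subtotal = 5.1600 ms
Link 2: t_trans = 8000/(5*10^6) s = 1.6000 ms; t_prop = 400/200000 s = 2.0000 ms; subtotal = 3.6000 ms
End-to-end = 5.1600 + 3.6000 = 8.7600 ms -> 8.760 ms (3 dp)

8.760


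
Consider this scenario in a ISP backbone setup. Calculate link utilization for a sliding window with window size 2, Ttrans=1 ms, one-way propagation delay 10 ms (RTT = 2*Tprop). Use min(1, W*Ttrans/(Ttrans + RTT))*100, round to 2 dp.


Given: W = 2, Ttrans = 1 ms, RTT = 20 ms (= 2 * Tprop, Tprop = 10 ms)
Cycle time = Ttrans + RTT = 1 + 20 = 21 ms (first packet sent until its ACK returns)
W * Ttrans = 2 * 1 = 2 ms of sending per cycle
W * Ttrans / (Ttrans + RTT) = 2 / 21 = 0.095238
U = min(1, 0.095238) = 0.095238
U% = 9.52%

9.52


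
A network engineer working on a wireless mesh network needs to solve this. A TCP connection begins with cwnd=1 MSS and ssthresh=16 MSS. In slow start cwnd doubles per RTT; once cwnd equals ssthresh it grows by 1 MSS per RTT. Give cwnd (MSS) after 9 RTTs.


RTT 0: cwnd = 1 MSS (initial)
RTT 1: cwnd = 2 MSS (slow start, doubled)
RTT 2: cwnd = 4 MSS (slow start, doubled)
RTT 3: cwnd = 8 MSS (slow start, doubled)
RTT 4: cwnd = 16 MSS (slow start, doubled)
RTT 5: cwnd = 17 MSS (congestion avoidance, +1)
RTT 6: cwnd = 18 MSS (congestion avoidance, +1)
RTT 7: cwnd = 19 MSS (congestion avoidance, +1)
RTT 8: cwnd = 20 MSS (congestion avoidance, +1)
RTT 9: cwnd = 21 MSS (congestion avoidance, +1)

21


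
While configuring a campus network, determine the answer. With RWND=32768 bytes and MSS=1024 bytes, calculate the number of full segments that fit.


Given: RWND = 32768 bytes, MSS = 1024 bytes
Full segments = floor(RWND / MSS)
Full segments = floor(32768 / 1024)
Full segments = floor(32.0) = 32

32


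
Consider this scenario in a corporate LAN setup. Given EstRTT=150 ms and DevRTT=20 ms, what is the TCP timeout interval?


Given: EstRTT = 150 ms, DevRTT = 20 ms
Timeout = EstRTT + 4 * DevRTT
4 * DevRTT = 4 * 20 = 80
Timeout = 150 + 80 = 230 ms

230


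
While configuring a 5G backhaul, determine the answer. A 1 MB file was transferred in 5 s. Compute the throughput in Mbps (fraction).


Given: file = 1 MB, time = 5 s
File in Mb = 1 * 8 = 8 Mb
Throughput = 8 / 5 Mbps
Throughput = 8/5 Mbps

8/5


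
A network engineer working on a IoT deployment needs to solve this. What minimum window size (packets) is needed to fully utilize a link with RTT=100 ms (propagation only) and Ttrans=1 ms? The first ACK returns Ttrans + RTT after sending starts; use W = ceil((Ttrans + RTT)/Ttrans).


Given: Ttrans = 1 ms, RTT = 100 ms (= 2 * Tprop, Tprop = 50 ms)
Time until first ACK returns = Ttrans + RTT = 1 + 100 = 101 ms
Need W * Ttrans >= Ttrans + RTT  ->  W >= (Ttrans + RTT) / Ttrans
(Ttrans + RTT) / Ttrans = 101 / 1 = 101
W_min = ceil(101) = 101

101


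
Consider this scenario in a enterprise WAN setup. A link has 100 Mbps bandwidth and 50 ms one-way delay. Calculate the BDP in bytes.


Given: bandwidth = 100 Mbps, delay = 50 ms
BDP in bits = 100 * 10^6 * 50 / 1000
BDP in bits = 5000000
BDP in bytes = 5000000 / 8 = 625000

625000


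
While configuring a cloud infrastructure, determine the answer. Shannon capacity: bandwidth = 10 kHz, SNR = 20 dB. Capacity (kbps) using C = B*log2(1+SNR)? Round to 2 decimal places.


Given: B = 10 kHz, SNR = 20 dB
SNR linear = 10^(20/10) = 100
1 + SNR = 101
log2(101) = 6.6582114828
C = 10 * 1000 * 6.6582114828 = 66582.1148 bps
C = 66.582115 kbps -> 66.58 kbps (2 dp)

66.58


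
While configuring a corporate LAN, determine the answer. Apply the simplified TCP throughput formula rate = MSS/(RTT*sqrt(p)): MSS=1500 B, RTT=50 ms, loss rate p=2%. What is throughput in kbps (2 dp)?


Given: MSS = 1500 bytes, RTT = 50 ms, loss = 2%
RTT in seconds = 50 / 1000 = 0.05
Loss rate = 2% = 0.02
sqrt(loss) = sqrt(0.02) = 0.141421356237
Throughput (bytes/s) = 1500 / (0.05 * 0.141421356237) = 212132.0344
Throughput (kbps) = 212132.0344 * 8 / 1000 = 1697.056275 -> 1697.06 kbps (2 dp)

1697.06


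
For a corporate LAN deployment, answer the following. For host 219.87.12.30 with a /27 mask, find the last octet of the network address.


Given: IP = 219.87.12.30, prefix = /27
Subnet mask = 255.255.255.224
Last octet of IP: 30
Last octet of mask: 224
Network last octet = 30 AND 224 = 0

0


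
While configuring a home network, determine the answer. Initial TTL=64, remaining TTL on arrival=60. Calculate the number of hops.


Given: initial TTL = 64, received TTL = 60
Hops = initial TTL - received TTL
Hops = 64 - 60 = 4

4


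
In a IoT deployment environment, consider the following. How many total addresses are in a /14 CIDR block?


Given: CIDR prefix /14
Host bits = 32 - 14 = 18
Total addresses = 2^18 = 262144

262144


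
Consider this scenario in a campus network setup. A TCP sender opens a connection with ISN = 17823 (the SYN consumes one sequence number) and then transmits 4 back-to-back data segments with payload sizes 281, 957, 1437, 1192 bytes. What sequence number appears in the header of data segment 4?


The SYN occupies sequence number ISN = 17823, so the first data byte is ISN + 1 = 17824.
SEQ of data segment i = (ISN + 1) + sum of payload sizes of segments 1..i-1.
Segment 1: SEQ = 17824, payload = 281 bytes
Segment 2: SEQ = 18105, payload = 957 bytes
Segment 3: SEQ = 19062, payload = 1437 bytes
Segment 4: SEQ = 20499, payload = 1192 bytes
SEQ of segment 4 = 17824 + 281 + 957 + 1437 = 20499

20499


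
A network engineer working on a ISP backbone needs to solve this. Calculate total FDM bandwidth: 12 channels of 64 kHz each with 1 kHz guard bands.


Given: 12 channels, 64 kHz each, guard = 1 kHz
Channel bandwidth = 12 * 64 = 768 kHz
Guard bands = 11 gaps * 1 kHz = 11 kHz
Total = 768 + 11 = 779 kHz

779


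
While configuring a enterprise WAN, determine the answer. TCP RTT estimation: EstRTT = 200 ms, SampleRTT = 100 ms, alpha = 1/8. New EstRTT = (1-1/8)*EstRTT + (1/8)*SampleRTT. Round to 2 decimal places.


Given: EstRTT = 200 ms, SampleRTT = 100 ms, alpha = 1/8
New EstRTT = (1 - alpha) * EstRTT + alpha * SampleRTT
(7/8) * 200 = 175
(1/8) * 100 = 12.5
New EstRTT = 175 + 12.5 = 187.5 ms -> 187.50 ms (2 dp)

187.50


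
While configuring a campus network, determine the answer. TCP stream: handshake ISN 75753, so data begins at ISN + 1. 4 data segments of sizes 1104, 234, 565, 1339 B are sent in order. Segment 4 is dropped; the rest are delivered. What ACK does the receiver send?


SYN uses sequence number 75753; first data byte = ISN + 1 = 75754.
Segment 1: SEQ = 75754, len = 1104 B, covers [75754, 76857]
Segment 2: SEQ = 76858, len = 234 B, covers [76858, 77091]
Segment 3: SEQ = 77092, len = 565 B, covers [77092, 77656]
Segment 4: SEQ = 77657, len = 1339 B, covers [77657, 78995] [LOST]
In-order data received: bytes [75754, 77656] (segments 1..3).
Segment 4 missing -> gap begins at byte 77657.
Cumulative ACK = next expected in-order byte = 75754 + 1104 + 234 + 565 = 77657

77657


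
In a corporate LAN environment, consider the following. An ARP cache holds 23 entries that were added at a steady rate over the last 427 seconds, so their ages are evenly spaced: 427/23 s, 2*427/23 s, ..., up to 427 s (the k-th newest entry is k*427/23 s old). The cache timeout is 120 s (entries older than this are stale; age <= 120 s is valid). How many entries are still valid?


Ages are k * 427/23 s for k = 1..23 (spacing = 18.5652 s).
Entry k is valid iff k * 427/23 <= 120 iff k <= 23 * 120 / 427 = 6.4637
n_valid = floor(6.4637) = 6
(n_stale = 23 - 6 = 17)

6


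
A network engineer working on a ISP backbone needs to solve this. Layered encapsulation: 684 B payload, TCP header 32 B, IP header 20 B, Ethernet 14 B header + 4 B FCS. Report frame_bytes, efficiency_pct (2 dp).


TCP segment = 684 + 32 = 716 B
IP packet = 716 + 20 = 736 B
Ethernet frame = 736 + 14 + 4 = 754 B
Efficiency = app / frame = 684 / 754 = 0.907162 = 90.7162% -> 90.72% (2 dp)

754, 90.72


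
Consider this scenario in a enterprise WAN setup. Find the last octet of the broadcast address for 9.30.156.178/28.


Given: IP = 9.30.156.178, prefix = /28
Host bits = 32 - 28 = 4
Network last octet = 178 AND mask = 176
Host part size = 2^4 - 1 = 15
Broadcast last octet = 176 OR 15 = 191

191


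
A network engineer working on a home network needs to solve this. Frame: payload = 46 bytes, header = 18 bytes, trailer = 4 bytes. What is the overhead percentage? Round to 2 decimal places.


Given: payload = 46 B, header = 18 B, trailer = 4 B
Overhead bytes = header + trailer = 18 + 4 = 22
Total frame = payload + overhead = 46 + 22 = 68
Overhead % = 22 / 68 * 100 = 32.3529% -> 32.35% (2 dp)

32.35


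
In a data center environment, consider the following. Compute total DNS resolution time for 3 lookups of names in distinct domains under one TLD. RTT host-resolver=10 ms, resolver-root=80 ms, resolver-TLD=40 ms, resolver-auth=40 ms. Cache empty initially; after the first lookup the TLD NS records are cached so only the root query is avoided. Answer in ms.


Lookup 1 (cold cache): local + root + TLD + auth = 10 + 80 + 40 + 40 = 170 ms
Lookups 2..3 (TLD NS cached -> skip root; new domain -> still ask TLD and auth): local + TLD + auth = 10 + 40 + 40 = 90 ms each
Remaining 2 lookups: 2 * 90 = 180 ms
Total = 170 + 180 = 350 ms

350


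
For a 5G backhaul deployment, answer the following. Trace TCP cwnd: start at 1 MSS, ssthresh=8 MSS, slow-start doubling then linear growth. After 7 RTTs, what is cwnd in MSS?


RTT 0: cwnd = 1 MSS (initial)
RTT 1: cwnd = 2 MSS (slow start, doubled)
RTT 2: cwnd = 4 MSS (slow start, doubled)
RTT 3: cwnd = 8 MSS (slow start, doubled)
RTT 4: cwnd = 9 MSS (congestion avoidance, +1)
RTT 5: cwnd = 10 MSS (congestion avoidance, +1)
RTT 6: cwnd = 11 MSS (congestion avoidance, +1)
RTT 7: cwnd = 12 MSS (congestion avoidance, +1)

12


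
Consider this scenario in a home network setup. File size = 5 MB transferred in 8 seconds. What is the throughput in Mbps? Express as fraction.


Given: file = 5 MB, time = 8 s
File in Mb = 5 * 8 = 40 Mb
Throughput = 40 / 8 Mbps
Throughput = 5 Mbps

5


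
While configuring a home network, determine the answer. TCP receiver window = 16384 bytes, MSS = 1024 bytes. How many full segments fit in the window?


Given: RWND = 16384 bytes, MSS = 1024 bytes
Full segments = floor(RWND / MSS)
Full segments = floor(16384 / 1024)
Full segments = floor(16.0) = 16

16


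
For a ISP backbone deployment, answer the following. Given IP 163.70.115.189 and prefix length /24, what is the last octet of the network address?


Given: IP = 163.70.115.189, prefix = /24
Subnet mask = 255.255.255.0
Last octet of IP: 189
Last octet of mask: 0
Network last octet = 189 AND 0 = 0

0


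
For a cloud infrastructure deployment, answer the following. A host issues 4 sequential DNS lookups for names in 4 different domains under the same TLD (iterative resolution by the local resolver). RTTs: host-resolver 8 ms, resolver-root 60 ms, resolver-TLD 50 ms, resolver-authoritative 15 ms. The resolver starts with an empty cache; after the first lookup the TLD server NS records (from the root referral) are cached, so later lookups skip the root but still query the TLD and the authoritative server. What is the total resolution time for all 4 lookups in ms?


Lookup 1 (cold cache): local + root + TLD + auth = 8 + 60 + 50 + 15 = 133 ms
Lookups 2..4 (TLD NS cached -> skip root; new domain -> still ask TLD and auth): local + TLD + auth = 8 + 50 + 15 = 73 ms each
Remaining 3 lookups: 3 * 73 = 219 ms
Total = 133 + 219 = 352 ms

352


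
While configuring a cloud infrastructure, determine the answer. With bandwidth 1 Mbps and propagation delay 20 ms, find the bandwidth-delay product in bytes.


Given: bandwidth = 1 Mbps, delay = 20 ms
BDP in bits = 1 * 10^6 * 20 / 1000
BDP in bits = 20000
BDP in bytes = 20000 / 8 = 2500

2500


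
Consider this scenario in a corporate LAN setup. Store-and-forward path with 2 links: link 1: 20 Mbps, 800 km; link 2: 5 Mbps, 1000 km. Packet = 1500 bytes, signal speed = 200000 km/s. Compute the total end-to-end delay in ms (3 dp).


Packet = 1500 bytes = 12000 bits. Store-and-forward: sum (t_trans + t_prop) per link.
Link 1: t_trans = 12000/(20*10^6) s = 0.6000 ms; t_prop = 800/200000 s = 4.0000 ms; subtotal = 4.6000 ms
Link 2: t_trans = 12000/(5*10^6) s = 2.4000 ms; t_prop = 1000/200000 s = 5.0000 ms; subtotal = 7.4000 ms
End-to-end = 4.6000 + 7.4000 = 12.0000 ms -> 12.000 ms (3 dp)

12.000


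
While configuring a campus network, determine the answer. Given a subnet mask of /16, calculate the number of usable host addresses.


Given: subnet mask /16
Host bits = 32 - 16 = 16
Total addresses = 2^16 = 65536
Usable hosts = 65536 - 2 (network + broadcast) = 65534

65534


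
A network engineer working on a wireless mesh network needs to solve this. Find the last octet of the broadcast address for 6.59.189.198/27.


Given: IP = 6.59.189.198, prefix = /27
Host bits = 32 - 27 = 5
Network last octet = 198 AND mask = 192
Host part size = 2^5 - 1 = 31
Broadcast last octet = 192 OR 31 = 223

223


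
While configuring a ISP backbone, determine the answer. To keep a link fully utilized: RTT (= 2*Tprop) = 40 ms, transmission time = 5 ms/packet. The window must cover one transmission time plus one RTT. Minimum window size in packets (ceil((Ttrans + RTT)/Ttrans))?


Given: Ttrans = 5 ms, RTT = 40 ms (= 2 * Tprop, Tprop = 20 ms)
Time until first ACK returns = Ttrans + RTT = 5 + 40 = 45 ms
Need W * Ttrans >= Ttrans + RTT  ->  W >= (Ttrans + RTT) / Ttrans
(Ttrans + RTT) / Ttrans = 45 / 5 = 9
W_min = ceil(9) = 9

9


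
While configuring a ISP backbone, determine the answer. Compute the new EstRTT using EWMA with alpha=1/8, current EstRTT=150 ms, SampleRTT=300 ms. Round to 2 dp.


Given: EstRTT = 150 ms, SampleRTT = 300 ms, alpha = 1/8
New EstRTT = (1 - alpha) * EstRTT + alpha * SampleRTT
(7/8) * 150 = 131.25
(1/8) * 300 = 37.5
New EstRTT = 131.25 + 37.5 = 168.75 ms -> 168.75 ms (2 dp)

168.75


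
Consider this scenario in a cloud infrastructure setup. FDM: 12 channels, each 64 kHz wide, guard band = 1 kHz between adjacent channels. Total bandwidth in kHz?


Given: 12 channels, 64 kHz each, guard = 1 kHz
Channel bandwidth = 12 * 64 = 768 kHz
Guard bands = 11 gaps * 1 kHz = 11 kHz
Total = 768 + 11 = 779 kHz

779


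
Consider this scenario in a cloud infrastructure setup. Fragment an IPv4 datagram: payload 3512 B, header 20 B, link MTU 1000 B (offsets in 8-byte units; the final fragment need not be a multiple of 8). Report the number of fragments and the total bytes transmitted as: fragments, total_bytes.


Max data per non-final fragment = floor((MTU - header)/8)*8 = floor((1000 - 20)/8)*8 = floor(980/8)*8 = 976 B
Final fragment needs no 8-byte alignment: it can carry up to MTU - header = 980 B
Non-final fragments needed = ceil((payload - 980) / 976) = ceil(2532/976) = ceil(2.5943) = 3
Number of fragments = 3 + 1 = 4
Fragment sizes (data): 3 * 976 B + 584 B (last, 584 <= 980 OK)
Total bytes sent = payload + n_frags * header = 3512 + 4*20 = 3512 + 80 = 3592 B

4, 3592


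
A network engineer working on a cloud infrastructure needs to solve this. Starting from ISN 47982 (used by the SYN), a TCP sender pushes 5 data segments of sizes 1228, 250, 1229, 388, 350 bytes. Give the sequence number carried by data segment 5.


The SYN occupies sequence number ISN = 47982, so the first data byte is ISN + 1 = 47983.
SEQ of data segment i = (ISN + 1) + sum of payload sizes of segments 1..i-1.
Segment 1: SEQ = 47983, payload = 1228 bytes
Segment 2: SEQ = 49211, payload = 250 bytes
Segment 3: SEQ = 49461, payload = 1229 bytes
Segment 4: SEQ = 50690, payload = 388 bytes
Segment 5: SEQ = 51078, payload = 350 bytes
SEQ of segment 5 = 47983 + 1228 + 250 + 1229 + 388 = 51078

51078


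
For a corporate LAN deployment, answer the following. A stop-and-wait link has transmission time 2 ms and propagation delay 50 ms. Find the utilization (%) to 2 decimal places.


Given: Ttrans = 2 ms, Tprop = 50 ms
RTT = 2 * Tprop = 2 * 50 = 100 ms
U = Ttrans / (Ttrans + RTT)
U = 2 / (2 + 100)
U = 2 / 102 = 0.019608
U% = 1.96%

1.96


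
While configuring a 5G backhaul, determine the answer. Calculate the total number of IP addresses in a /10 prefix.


Given: CIDR prefix /10
Host bits = 32 - 10 = 22
Total addresses = 2^22 = 4194304

4194304


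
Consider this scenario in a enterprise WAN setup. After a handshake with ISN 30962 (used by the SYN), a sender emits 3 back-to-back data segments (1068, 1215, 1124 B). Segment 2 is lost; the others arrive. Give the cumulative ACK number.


SYN uses sequence number 30962; first data byte = ISN + 1 = 30963.
Segment 1: SEQ = 30963, len = 1068 B, covers [30963, 32030]
Segment 2: SEQ = 32031, len = 1215 B, covers [32031, 33245] [LOST]
Segment 3: SEQ = 33246, len = 1124 B, covers [33246, 34369]
In-order data received: bytes [30963, 32030] (segments 1..1).
Segment 2 missing -> gap begins at byte 32031; later segments buffered out of order.
Cumulative ACK = next expected in-order byte = 30963 + 1068 = 32031

32031


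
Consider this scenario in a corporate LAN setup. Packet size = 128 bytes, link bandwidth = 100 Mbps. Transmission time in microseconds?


Given: packet = 128 bytes, bandwidth = 100 Mbps
Packet in bits = 128 * 8 = 1024 bits
Bandwidth = 100 * 10^6 = 100000000 bps
Time = 1024 / 100000000 seconds
Time in us = 1024 * 10^6 / 100000000 = 10.24

10.24


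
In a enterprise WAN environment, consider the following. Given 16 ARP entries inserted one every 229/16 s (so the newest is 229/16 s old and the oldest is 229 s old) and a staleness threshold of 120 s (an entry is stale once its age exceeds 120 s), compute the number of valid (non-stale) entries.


Ages are k * 229/16 s for k = 1..16 (spacing = 14.3125 s).
Entry k is valid iff k * 229/16 <= 120 iff k <= 16 * 120 / 229 = 8.3843
n_valid = floor(8.3843) = 8
(n_stale = 16 - 8 = 8)

8


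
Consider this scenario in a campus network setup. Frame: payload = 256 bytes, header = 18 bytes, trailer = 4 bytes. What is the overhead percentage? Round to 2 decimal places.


Given: payload = 256 B, header = 18 B, trailer = 4 B
Overhead bytes = header + trailer = 18 + 4 = 22
Total frame = payload + overhead = 256 + 22 = 278
Overhead % = 22 / 278 * 100 = 7.9137% -> 7.91% (2 dp)

7.91


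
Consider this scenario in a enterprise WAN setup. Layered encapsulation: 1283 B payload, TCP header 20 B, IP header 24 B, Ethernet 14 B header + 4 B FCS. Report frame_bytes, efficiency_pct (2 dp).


TCP segment = 1283 + 20 = 1303 B
IP packet = 1303 + 24 = 1327 B
Ethernet frame = 1327 + 14 + 4 = 1345 B
Efficiency = app / frame = 1283 / 1345 = 0.953903 = 95.3903% -> 95.39% (2 dp)

1345, 95.39


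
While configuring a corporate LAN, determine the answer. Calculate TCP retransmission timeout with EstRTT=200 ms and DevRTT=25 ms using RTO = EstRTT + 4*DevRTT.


Given: EstRTT = 200 ms, DevRTT = 25 ms
Timeout = EstRTT + 4 * DevRTT
4 * DevRTT = 4 * 25 = 100
Timeout = 200 + 100 = 300 ms

300


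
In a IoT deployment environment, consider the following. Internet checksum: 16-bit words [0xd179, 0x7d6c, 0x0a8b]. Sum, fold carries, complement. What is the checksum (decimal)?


Given words: [0xd179, 0x7d6c, 0x0a8b]
Step 1: Sum all words
Raw sum = 53625 + 32108 + 2699 = 88432
Step 2: Fold carry: (22896 + 1) = 22897
One's complement = ~22897 & 0xFFFF = 42638

42638


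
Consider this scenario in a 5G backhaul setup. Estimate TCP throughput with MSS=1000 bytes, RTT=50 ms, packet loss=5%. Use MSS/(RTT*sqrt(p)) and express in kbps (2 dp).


Given: MSS = 1000 bytes, RTT = 50 ms, loss = 5%
RTT in seconds = 50 / 1000 = 0.05
Loss rate = 5% = 0.05
sqrt(loss) = sqrt(0.05) = 0.223606797750
Throughput (bytes/s) = 1000 / (0.05 * 0.223606797750) = 89442.7191
Throughput (kbps) = 89442.7191 * 8 / 1000 = 715.541753 -> 715.54 kbps (2 dp)

715.54


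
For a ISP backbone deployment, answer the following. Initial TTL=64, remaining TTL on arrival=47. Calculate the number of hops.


Given: initial TTL = 64, received TTL = 47
Hops = initial TTL - received TTL
Hops = 64 - 47 = 17

17


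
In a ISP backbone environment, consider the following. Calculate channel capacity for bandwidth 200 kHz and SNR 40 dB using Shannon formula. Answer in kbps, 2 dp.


Given: B = 200 kHz, SNR = 40 dB
SNR linear = 10^(40/10) = 10000
1 + SNR = 10001
log2(10001) = 13.2878566418
C = 200 * 1000 * 13.2878566418 = 2657571.3284 bps
C = 2657.571328 kbps -> 2657.57 kbps (2 dp)

2657.57


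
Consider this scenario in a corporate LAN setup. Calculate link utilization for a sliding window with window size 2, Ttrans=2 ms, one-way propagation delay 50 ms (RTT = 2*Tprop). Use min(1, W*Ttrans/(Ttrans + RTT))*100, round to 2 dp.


Given: W = 2, Ttrans = 2 ms, RTT = 100 ms (= 2 * Tprop, Tprop = 50 ms)
Cycle time = Ttrans + RTT = 2 + 100 = 102 ms (first packet sent until its ACK returns)
W * Ttrans = 2 * 2 = 4 ms of sending per cycle
W * Ttrans / (Ttrans + RTT) = 4 / 102 = 0.039216
U = min(1, 0.039216) = 0.039216
U% = 3.92%

3.92


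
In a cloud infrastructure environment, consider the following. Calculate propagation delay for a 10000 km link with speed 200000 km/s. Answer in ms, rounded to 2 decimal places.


Given: distance = 10000 km, speed = 200000 km/s
Delay = distance / speed = 10000 / 200000 seconds
Delay in ms = 10000 * 1000 / 200000
Delay = 50.0000 ms
Rounded to 2 dp = 50.00 ms

50.00


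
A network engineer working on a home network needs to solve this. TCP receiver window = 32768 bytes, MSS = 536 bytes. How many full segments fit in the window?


Given: RWND = 32768 bytes, MSS = 536 bytes
Full segments = floor(RWND / MSS)
Full segments = floor(32768 / 536)
Full segments = floor(61.1343) = 61

61


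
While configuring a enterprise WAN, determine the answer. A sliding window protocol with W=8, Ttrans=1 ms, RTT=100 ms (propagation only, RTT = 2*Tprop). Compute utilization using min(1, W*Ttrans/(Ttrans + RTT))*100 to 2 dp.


Given: W = 8, Ttrans = 1 ms, RTT = 100 ms (= 2 * Tprop, Tprop = 50 ms)
Cycle time = Ttrans + RTT = 1 + 100 = 101 ms (first packet sent until its ACK returns)
W * Ttrans = 8 * 1 = 8 ms of sending per cycle
W * Ttrans / (Ttrans + RTT) = 8 / 101 = 0.079208
U = min(1, 0.079208) = 0.079208
U% = 7.92%

7.92


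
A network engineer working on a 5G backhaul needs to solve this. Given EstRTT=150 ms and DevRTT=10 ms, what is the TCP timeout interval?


Given: EstRTT = 150 ms, DevRTT = 10 ms
Timeout = EstRTT + 4 * DevRTT
4 * DevRTT = 4 * 10 = 40
Timeout = 150 + 40 = 190 ms

190


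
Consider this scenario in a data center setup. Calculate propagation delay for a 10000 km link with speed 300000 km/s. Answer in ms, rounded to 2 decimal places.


Given: distance = 10000 km, speed = 300000 km/s
Delay = distance / speed = 10000 / 300000 seconds
Delay in ms = 10000 * 1000 / 300000
Delay = 33.3333 ms
Rounded to 2 dp = 33.33 ms

33.33


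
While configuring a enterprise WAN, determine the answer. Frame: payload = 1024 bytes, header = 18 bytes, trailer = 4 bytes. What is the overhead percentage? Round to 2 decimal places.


Given: payload = 1024 B, header = 18 B, trailer = 4 B
Overhead bytes = header + trailer = 18 + 4 = 22
Total frame = payload + overhead = 1024 + 22 = 1046
Overhead % = 22 / 1046 * 100 = 2.1033% -> 2.10% (2 dp)

2.10


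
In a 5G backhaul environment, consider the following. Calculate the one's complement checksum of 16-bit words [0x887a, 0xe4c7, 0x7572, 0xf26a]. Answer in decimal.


Given words: [0x887a, 0xe4c7, 0x7572, 0xf26a]
Step 1: Sum all words
Raw sum = 34938 + 58567 + 30066 + 62058 = 185629
Step 2: Fold carry: (54557 + 2) = 54559
One's complement = ~54559 & 0xFFFF = 10976

10976


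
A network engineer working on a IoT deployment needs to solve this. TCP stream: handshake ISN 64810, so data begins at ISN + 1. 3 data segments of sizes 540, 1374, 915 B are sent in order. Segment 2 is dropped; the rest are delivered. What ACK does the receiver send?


SYN uses sequence number 64810; first data byte = ISN + 1 = 64811.
Segment 1: SEQ = 64811, len = 540 B, covers [64811, 65350]
Segment 2: SEQ = 65351, len = 1374 B, covers [65351, 66724] [LOST]
Segment 3: SEQ = 66725, len = 915 B, covers [66725, 67639]
In-order data received: bytes [64811, 65350] (segments 1..1).
Segment 2 missing -> gap begins at byte 65351; later segments buffered out of order.
Cumulative ACK = next expected in-order byte = 64811 + 540 = 65351

65351


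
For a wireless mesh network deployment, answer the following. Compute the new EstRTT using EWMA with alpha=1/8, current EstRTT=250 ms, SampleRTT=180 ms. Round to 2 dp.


Given: EstRTT = 250 ms, SampleRTT = 180 ms, alpha = 1/8
New EstRTT = (1 - alpha) * EstRTT + alpha * SampleRTT
(7/8) * 250 = 218.75
(1/8) * 180 = 22.5
New EstRTT = 218.75 + 22.5 = 241.25 ms -> 241.25 ms (2 dp)

241.25


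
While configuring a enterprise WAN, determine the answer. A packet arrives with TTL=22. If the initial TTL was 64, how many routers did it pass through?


Given: initial TTL = 64, received TTL = 22
Hops = initial TTL - received TTL
Hops = 64 - 22 = 42

42


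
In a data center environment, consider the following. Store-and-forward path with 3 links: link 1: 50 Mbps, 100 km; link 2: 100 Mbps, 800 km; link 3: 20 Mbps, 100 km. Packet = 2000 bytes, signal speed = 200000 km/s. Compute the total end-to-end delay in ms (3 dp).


Packet = 2000 bytes = 16000 bits. Store-and-forward: sum (t_trans + t_prop) per link.
Link 1: t_trans = 16000/(50*10^6) s = 0.3200 ms; t_prop = 100/200000 s = 0.5000 ms; subtotal = 0.8200 ms
Link 2: t_trans = 16000/(100*10^6) s = 0.1600 ms; t_prop = 800/200000 s = 4.0000 ms; subtotal = 4.1600 ms
Link 3: t_trans = 16000/(20*10^6) s = 0.8000 ms; t_prop = 100/200000 s = 0.5000 ms; subtotal = 1.3000 ms
End-to-end = 0.8200 + 4.1600 + 1.3000 = 6.2800 ms -> 6.280 ms (3 dp)

6.280


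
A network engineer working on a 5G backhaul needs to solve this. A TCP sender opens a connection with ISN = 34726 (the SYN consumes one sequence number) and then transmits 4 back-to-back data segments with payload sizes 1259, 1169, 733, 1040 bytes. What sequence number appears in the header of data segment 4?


The SYN occupies sequence number ISN = 34726, so the first data byte is ISN + 1 = 34727.
SEQ of data segment i = (ISN + 1) + sum of payload sizes of segments 1..i-1.
Segment 1: SEQ = 34727, payload = 1259 bytes
Segment 2: SEQ = 35986, payload = 1169 bytes
Segment 3: SEQ = 37155, payload = 733 bytes
Segment 4: SEQ = 37888, payload = 1040 bytes
SEQ of segment 4 = 34727 + 1259 + 1169 + 733 = 37888

37888


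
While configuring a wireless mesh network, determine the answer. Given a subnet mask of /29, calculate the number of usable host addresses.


Given: subnet mask /29
Host bits = 32 - 29 = 3
Total addresses = 2^3 = 8
Usable hosts = 8 - 2 (network + broadcast) = 6

6


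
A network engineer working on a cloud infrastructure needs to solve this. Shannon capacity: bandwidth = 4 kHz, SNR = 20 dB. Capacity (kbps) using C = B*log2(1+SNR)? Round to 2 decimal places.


Given: B = 4 kHz, SNR = 20 dB
SNR linear = 10^(20/10) = 100
1 + SNR = 101
log2(101) = 6.6582114828
C = 4 * 1000 * 6.6582114828 = 26632.8459 bps
C = 26.632846 kbps -> 26.63 kbps (2 dp)

26.63


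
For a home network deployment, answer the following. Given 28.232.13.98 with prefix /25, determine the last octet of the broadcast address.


Given: IP = 28.232.13.98, prefix = /25
Host bits = 32 - 25 = 7
Network last octet = 98 AND mask = 0
Host part size = 2^7 - 1 = 127
Broadcast last octet = 0 OR 127 = 127

127


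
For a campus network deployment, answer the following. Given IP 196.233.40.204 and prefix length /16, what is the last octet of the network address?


Given: IP = 196.233.40.204, prefix = /16
Subnet mask = 255.255.0.0
Last octet of IP: 204
Last octet of mask: 0
Network last octet = 204 AND 0 = 0

0


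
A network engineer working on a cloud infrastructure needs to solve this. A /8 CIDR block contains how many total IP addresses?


Given: CIDR prefix /8
Host bits = 32 - 8 = 24
Total addresses = 2^24 = 16777216

16777216


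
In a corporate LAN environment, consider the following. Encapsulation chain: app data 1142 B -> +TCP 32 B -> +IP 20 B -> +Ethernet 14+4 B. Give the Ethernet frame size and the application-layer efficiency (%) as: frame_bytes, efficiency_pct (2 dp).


TCP segment = 1142 + 32 = 1174 B
IP packet = 1174 + 20 = 1194 B
Ethernet frame = 1194 + 14 + 4 = 1212 B
Efficiency = app / frame = 1142 / 1212 = 0.942244 = 94.2244% -> 94.22% (2 dp)

1212, 94.22


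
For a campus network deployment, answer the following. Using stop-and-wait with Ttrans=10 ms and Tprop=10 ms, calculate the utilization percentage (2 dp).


Given: Ttrans = 10 ms, Tprop = 10 ms
RTT = 2 * Tprop = 2 * 10 = 20 ms
U = Ttrans / (Ttrans + RTT)
U = 10 / (10 + 20)
U = 10 / 30 = 0.333333
U% = 33.33%

33.33


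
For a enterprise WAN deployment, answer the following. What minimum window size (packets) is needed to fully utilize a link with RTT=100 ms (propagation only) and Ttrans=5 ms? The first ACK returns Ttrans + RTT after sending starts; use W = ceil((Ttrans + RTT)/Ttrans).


Given: Ttrans = 5 ms, RTT = 100 ms (= 2 * Tprop, Tprop = 50 ms)
Time until first ACK returns = Ttrans + RTT = 5 + 100 = 105 ms
Need W * Ttrans >= Ttrans + RTT  ->  W >= (Ttrans + RTT) / Ttrans
(Ttrans + RTT) / Ttrans = 105 / 5 = 21
W_min = ceil(21) = 21

21


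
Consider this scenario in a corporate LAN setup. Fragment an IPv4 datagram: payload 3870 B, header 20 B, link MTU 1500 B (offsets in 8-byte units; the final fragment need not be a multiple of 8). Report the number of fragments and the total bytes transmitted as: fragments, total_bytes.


Max data per non-final fragment = floor((MTU - header)/8)*8 = floor((1500 - 20)/8)*8 = floor(1480/8)*8 = 1480 B
Final fragment needs no 8-byte alignment: it can carry up to MTU - header = 1480 B
Non-final fragments needed = ceil((payload - 1480) / 1480) = ceil(2390/1480) = ceil(1.6149) = 2
Number of fragments = 2 + 1 = 3
Fragment sizes (data): 2 * 1480 B + 910 B (last, 910 <= 1480 OK)
Total bytes sent = payload + n_frags * header = 3870 + 3*20 = 3870 + 60 = 3930 B

3, 3930


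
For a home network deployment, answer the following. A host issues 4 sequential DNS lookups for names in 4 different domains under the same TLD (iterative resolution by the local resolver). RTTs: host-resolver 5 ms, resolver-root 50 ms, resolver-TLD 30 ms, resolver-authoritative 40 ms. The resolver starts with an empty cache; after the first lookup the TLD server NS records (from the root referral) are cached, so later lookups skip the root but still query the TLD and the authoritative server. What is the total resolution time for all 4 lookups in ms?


Lookup 1 (cold cache): local + root + TLD + auth = 5 + 50 + 30 + 40 = 125 ms
Lookups 2..4 (TLD NS cached -> skip root; new domain -> still ask TLD and auth): local + TLD + auth = 5 + 30 + 40 = 75 ms each
Remaining 3 lookups: 3 * 75 = 225 ms
Total = 125 + 225 = 350 ms

350


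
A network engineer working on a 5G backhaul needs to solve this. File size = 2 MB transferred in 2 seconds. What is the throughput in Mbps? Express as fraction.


Given: file = 2 MB, time = 2 s
File in Mb = 2 * 8 = 16 Mb
Throughput = 16 / 2 Mbps
Throughput = 8 Mbps

8


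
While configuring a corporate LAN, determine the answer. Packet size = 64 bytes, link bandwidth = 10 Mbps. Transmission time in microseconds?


Given: packet = 64 bytes, bandwidth = 10 Mbps
Packet in bits = 64 * 8 = 512 bits
Bandwidth = 10 * 10^6 = 10000000 bps
Time = 512 / 10000000 seconds
Time in us = 512 * 10^6 / 10000000 = 51.2

51.2


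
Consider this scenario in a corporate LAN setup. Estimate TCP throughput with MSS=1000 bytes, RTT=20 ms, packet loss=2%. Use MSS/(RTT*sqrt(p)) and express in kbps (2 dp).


Given: MSS = 1000 bytes, RTT = 20 ms, loss = 2%
RTT in seconds = 20 / 1000 = 0.02
Loss rate = 2% = 0.02
sqrt(loss) = sqrt(0.02) = 0.141421356237
Throughput (bytes/s) = 1000 / (0.02 * 0.141421356237) = 353553.3906
Throughput (kbps) = 353553.3906 * 8 / 1000 = 2828.427125 -> 2828.43 kbps (2 dp)

2828.43


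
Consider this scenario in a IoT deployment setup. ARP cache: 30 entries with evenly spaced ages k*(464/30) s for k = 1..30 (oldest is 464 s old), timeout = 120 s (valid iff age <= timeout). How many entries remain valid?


Ages are k * 464/30 s for k = 1..30 (spacing = 15.4667 s).
Entry k is valid iff k * 464/30 <= 120 iff k <= 30 * 120 / 464 = 7.7586
n_valid = floor(7.7586) = 7
(n_stale = 30 - 7 = 23)

7
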